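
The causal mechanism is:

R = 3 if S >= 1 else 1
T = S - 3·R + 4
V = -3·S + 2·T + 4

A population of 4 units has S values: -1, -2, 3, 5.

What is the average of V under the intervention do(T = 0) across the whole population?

0.25

do(T=0) breaks T's dependence on S. With T=0 fixed, V across the units is 7, 10, -5, -11, mean 0.25.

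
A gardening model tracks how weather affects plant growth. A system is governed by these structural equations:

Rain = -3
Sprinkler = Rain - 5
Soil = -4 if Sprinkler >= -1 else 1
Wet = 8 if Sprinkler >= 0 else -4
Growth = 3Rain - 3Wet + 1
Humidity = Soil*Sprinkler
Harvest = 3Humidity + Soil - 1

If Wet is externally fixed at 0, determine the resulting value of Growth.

Intervening sets Wet = 0 and removes its equation (Wet = 8 if Sprinkler >= 0 else -4).
Growth = 3Rain - 3Wet + 1  [with Rain=-3, Wet=0]  = -8

-8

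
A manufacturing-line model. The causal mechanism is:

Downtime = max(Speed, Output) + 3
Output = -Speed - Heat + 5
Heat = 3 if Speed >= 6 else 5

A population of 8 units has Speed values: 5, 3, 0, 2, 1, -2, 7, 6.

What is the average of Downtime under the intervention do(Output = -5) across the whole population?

5.75

Under do(Output=-5), Output's equation is replaced by Output=-5 for every unit. Per-unit Downtime: 8, 6, 3, 5, 4, 1, 10, 9. Mean = 5.75.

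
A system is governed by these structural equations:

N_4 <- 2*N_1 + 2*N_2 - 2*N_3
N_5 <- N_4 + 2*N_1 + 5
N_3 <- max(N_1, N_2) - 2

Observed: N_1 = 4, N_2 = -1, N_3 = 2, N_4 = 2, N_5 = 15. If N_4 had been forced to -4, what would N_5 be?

Intervening sets N_4 = -4 and removes its equation (N_4 <- 2*N_1 + 2*N_2 - 2*N_3).
N_5 = N_4 + 2*N_1 + 5  [with N_4=-4, N_1=4]  = 9

9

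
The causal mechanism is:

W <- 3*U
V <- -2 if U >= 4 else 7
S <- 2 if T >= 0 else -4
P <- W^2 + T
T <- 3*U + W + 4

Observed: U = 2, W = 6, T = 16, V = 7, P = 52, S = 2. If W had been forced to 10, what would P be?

120

do(W=10) replaces the equation W <- 3*U with the constant W = 10.
T = 3*U + W + 4  [with U=2, W=10]  = 20
P = W^2 + T  [with W=10, T=20]  = 120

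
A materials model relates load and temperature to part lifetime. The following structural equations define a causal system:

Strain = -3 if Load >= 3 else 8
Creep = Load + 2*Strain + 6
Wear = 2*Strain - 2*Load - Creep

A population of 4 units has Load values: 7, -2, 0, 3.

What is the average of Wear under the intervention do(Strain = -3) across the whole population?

Every unit gets Strain=-3 under the intervention. Wear values become -27, 0, -6, -15; E[Wear|do(Strain=-3)] = -12.

-12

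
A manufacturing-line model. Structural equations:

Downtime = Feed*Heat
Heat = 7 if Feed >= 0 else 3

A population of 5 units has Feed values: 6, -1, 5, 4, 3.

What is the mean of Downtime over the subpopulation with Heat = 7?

31.5

E[Downtime|Heat=7] averages over only the 4 units with Heat=7 (Feed = 6, 5, 4, 3): Downtime = 42, 35, 28, 21, mean 31.5.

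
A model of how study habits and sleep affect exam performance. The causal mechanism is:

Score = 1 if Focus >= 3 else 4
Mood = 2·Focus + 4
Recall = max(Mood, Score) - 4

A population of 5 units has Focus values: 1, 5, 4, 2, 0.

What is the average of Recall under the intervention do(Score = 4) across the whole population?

4.8

Under do(Score=4), Score's equation is replaced by Score=4 for every unit. Per-unit Recall: 2, 10, 8, 4, 0. Mean = 4.8.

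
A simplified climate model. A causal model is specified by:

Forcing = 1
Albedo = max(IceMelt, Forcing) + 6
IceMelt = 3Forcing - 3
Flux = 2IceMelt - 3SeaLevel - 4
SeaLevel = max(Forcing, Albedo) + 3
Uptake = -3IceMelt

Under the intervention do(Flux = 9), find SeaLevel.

10

The intervention breaks the incoming arrows to Flux: Flux = 2IceMelt - 3SeaLevel - 4 no longer applies, and Flux = 9.
Since SeaLevel is not a descendant of the intervened variable, it is unaffected.
IceMelt = 3Forcing - 3  [with Forcing=1]  = 0
Albedo = max(IceMelt, Forcing) + 6  [with IceMelt=0, Forcing=1]  = 7
SeaLevel = max(Forcing, Albedo) + 3  [with Forcing=1, Albedo=7]  = 10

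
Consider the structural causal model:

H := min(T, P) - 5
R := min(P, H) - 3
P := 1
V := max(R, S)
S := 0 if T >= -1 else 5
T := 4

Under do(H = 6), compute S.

0

do(H=6) replaces the equation H := min(T, P) - 5 with the constant H = 6.
S is not downstream of the intervention, so its value is determined by the original equations.
S = 0 if T >= -1 else 5  [with T=4]  = 0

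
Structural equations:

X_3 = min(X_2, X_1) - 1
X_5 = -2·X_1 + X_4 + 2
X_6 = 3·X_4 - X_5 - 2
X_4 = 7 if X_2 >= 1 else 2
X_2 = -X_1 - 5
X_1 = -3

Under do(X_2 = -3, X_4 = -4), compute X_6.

The joint intervention fixes X_2 = -3, X_4 = -4, removing each variable's own equation.
X_5 = -2·X_1 + X_4 + 2  [with X_1=-3, X_4=-4]  = 4
X_6 = 3·X_4 - X_5 - 2  [with X_4=-4, X_5=4]  = -18

-18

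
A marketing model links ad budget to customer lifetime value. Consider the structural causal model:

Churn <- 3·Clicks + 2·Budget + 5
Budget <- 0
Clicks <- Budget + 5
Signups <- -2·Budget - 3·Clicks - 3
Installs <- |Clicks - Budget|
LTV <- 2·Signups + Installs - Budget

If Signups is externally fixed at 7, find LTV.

19

Under do(Signups=7), the mechanism Signups <- -2·Budget - 3·Clicks - 3 is discarded; Signups is fixed at 7.
Clicks = Budget + 5  [with Budget=0]  = 5
Installs = |Clicks - Budget|  [with Clicks=5, Budget=0]  = 5
LTV = 2·Signups + Installs - Budget  [with Signups=7, Installs=5, Budget=0]  = 19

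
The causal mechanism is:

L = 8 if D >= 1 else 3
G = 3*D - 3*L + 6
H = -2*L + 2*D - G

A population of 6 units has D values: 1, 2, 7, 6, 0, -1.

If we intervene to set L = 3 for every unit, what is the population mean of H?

Every unit gets L=3 under the intervention. H values become -4, -5, -10, -9, -3, -2; E[H|do(L=3)] = -5.5.

-5.5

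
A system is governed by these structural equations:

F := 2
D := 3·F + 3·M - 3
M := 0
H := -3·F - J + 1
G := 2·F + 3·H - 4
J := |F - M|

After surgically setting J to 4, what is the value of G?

The intervention breaks the incoming arrows to J: J := |F - M| no longer applies, and J = 4.
H = -3·F - J + 1  [with F=2, J=4]  = -9
G = 2·F + 3·H - 4  [with F=2, H=-9]  = -27

-27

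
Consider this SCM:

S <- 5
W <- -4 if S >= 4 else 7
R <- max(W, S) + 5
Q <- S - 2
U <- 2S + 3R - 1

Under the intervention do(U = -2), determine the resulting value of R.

10

do(U=-2) replaces the equation U <- 2S + 3R - 1 with the constant U = -2.
R is not downstream of the intervention, so its value is determined by the original equations.
W = -4 if S >= 4 else 7  [with S=5]  = -4
R = max(W, S) + 5  [with W=-4, S=5]  = 10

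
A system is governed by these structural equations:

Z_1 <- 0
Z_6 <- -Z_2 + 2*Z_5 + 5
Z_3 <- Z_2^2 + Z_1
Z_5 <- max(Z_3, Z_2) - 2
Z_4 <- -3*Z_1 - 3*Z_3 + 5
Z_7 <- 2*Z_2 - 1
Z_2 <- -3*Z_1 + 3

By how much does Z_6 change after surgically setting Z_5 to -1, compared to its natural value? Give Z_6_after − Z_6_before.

-16

The intervention breaks the incoming arrows to Z_5: Z_5 <- max(Z_3, Z_2) - 2 no longer applies, and Z_5 = -1.
Z_2 = -3*Z_1 + 3  [with Z_1=0]  = 3
Z_6 = -Z_2 + 2*Z_5 + 5  [with Z_2=3, Z_5=-1]  = 0
Without intervention: Z_2 = -3*Z_1 + 3  [with Z_1=0]  = 3; Z_3 = Z_2^2 + Z_1  [with Z_2=3, Z_1=0]  = 9; Z_5 = max(Z_3, Z_2) - 2  [with Z_3=9, Z_2=3]  = 7; Z_6 = -Z_2 + 2*Z_5 + 5  [with Z_2=3, Z_5=7]  = 16.
Change = 0 − 16 = -16.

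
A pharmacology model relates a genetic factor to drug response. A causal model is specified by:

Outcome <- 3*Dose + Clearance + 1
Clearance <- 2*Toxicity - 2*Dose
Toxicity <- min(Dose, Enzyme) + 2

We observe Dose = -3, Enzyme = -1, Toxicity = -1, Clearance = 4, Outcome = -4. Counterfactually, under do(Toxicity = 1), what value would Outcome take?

0

do(Toxicity=1) replaces the equation Toxicity <- min(Dose, Enzyme) + 2 with the constant Toxicity = 1.
Clearance = 2*Toxicity - 2*Dose  [with Toxicity=1, Dose=-3]  = 8
Outcome = 3*Dose + Clearance + 1  [with Dose=-3, Clearance=8]  = 0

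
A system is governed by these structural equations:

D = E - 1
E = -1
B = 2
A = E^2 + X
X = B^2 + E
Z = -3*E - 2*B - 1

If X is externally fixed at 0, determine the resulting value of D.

The intervention breaks the incoming arrows to X: X = B^2 + E no longer applies, and X = 0.
No directed path runs from X to D, so D keeps its natural value.
D = E - 1  [with E=-1]  = -2

-2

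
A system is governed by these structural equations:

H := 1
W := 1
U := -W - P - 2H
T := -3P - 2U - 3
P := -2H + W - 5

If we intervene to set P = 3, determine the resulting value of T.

do(P=3) replaces the equation P := -2H + W - 5 with the constant P = 3.
U = -W - P - 2H  [with W=1, P=3, H=1]  = -6
T = -3P - 2U - 3  [with P=3, U=-6]  = 0

0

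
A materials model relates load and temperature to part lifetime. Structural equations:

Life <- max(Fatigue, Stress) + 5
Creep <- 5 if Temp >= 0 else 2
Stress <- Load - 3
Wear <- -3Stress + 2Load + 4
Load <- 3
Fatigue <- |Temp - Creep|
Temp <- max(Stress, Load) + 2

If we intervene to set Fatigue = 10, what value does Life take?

15

Intervening sets Fatigue = 10 and removes its equation (Fatigue <- |Temp - Creep|).
Stress = Load - 3  [with Load=3]  = 0
Life = max(Fatigue, Stress) + 5  [with Fatigue=10, Stress=0]  = 15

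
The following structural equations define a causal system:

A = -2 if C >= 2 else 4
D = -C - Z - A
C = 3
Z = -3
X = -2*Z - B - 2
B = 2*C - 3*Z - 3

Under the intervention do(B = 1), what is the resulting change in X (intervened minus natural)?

do(B=1) replaces the equation B = 2*C - 3*Z - 3 with the constant B = 1.
X = -2*Z - B - 2  [with Z=-3, B=1]  = 3
Without intervention: B = 2*C - 3*Z - 3  [with C=3, Z=-3]  = 12; X = -2*Z - B - 2  [with Z=-3, B=12]  = -8.
Change = 3 − (-8) = 11.

11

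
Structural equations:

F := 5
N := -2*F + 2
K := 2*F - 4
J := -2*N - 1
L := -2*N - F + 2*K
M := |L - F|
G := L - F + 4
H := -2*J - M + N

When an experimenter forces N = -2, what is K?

6

The intervention breaks the incoming arrows to N: N := -2*F + 2 no longer applies, and N = -2.
Since K is not a descendant of the intervened variable, it is unaffected.
K = 2*F - 4  [with F=5]  = 6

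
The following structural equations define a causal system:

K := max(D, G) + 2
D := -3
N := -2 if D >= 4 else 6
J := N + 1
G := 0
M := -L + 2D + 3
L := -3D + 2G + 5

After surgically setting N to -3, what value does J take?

-2

The intervention breaks the incoming arrows to N: N := -2 if D >= 4 else 6 no longer applies, and N = -3.
J = N + 1  [with N=-3]  = -2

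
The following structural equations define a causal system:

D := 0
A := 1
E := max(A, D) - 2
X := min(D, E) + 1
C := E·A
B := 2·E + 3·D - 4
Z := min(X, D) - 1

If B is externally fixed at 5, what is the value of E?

do(B=5) replaces the equation B := 2·E + 3·D - 4 with the constant B = 5.
E is not downstream of the intervention, so its value is determined by the original equations.
E = max(A, D) - 2  [with A=1, D=0]  = -1

-1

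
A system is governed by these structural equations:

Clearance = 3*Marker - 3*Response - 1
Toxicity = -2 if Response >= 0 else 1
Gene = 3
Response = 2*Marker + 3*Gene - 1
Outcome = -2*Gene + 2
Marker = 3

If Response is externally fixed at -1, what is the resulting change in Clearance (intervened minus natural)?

do(Response=-1) replaces the equation Response = 2*Marker + 3*Gene - 1 with the constant Response = -1.
Clearance = 3*Marker - 3*Response - 1  [with Marker=3, Response=-1]  = 11
Without intervention: Response = 2*Marker + 3*Gene - 1  [with Marker=3, Gene=3]  = 14; Clearance = 3*Marker - 3*Response - 1  [with Marker=3, Response=14]  = -34.
Change = 11 − (-34) = 45.

45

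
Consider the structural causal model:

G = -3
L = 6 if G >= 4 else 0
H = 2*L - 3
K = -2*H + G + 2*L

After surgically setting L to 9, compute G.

Under do(L=9), the mechanism L = 6 if G >= 4 else 0 is discarded; L is fixed at 9.
G is not downstream of the intervention, so its value is determined by the original equations.

-3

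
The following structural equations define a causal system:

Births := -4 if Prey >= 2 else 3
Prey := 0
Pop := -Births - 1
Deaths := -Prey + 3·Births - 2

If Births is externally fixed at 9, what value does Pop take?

Under do(Births=9), the mechanism Births := -4 if Prey >= 2 else 3 is discarded; Births is fixed at 9.
Pop = -Births - 1  [with Births=9]  = -10

-10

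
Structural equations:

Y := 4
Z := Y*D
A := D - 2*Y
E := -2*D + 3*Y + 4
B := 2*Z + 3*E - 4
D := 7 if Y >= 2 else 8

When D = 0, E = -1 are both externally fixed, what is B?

Under do(D = 0, E = -1), each intervened variable's structural equation is replaced by its fixed value.
Z = Y*D  [with Y=4, D=0]  = 0
B = 2*Z + 3*E - 4  [with Z=0, E=-1]  = -7

-7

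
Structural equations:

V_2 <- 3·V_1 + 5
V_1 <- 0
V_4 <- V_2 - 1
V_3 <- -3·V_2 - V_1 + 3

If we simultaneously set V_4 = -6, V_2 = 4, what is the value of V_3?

Setting V_4 = -6, V_2 = 4 by intervention discards those variables' equations.
V_3 = -3·V_2 - V_1 + 3  [with V_2=4, V_1=0]  = -9

-9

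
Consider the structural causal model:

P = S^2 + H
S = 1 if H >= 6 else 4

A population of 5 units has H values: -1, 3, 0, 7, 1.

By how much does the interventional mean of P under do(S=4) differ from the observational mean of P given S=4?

Under do(S=4), S's equation is replaced by S=4 for every unit. Per-unit P: 15, 19, 16, 23, 17. Mean = 18.
Observing S=4 restricts to units where S's equation naturally yields 4: H ∈ {-1, 3, 0, 1}. In that subpopulation P = 15, 19, 16, 17, mean 16.75.
Difference = 18 − 16.75 = 1.25.

1.25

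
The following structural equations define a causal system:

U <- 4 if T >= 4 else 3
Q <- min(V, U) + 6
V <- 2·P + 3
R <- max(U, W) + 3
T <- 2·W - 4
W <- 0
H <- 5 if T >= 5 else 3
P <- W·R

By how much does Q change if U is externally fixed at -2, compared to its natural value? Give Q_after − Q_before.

The intervention breaks the incoming arrows to U: U <- 4 if T >= 4 else 3 no longer applies, and U = -2.
R = max(U, W) + 3  [with U=-2, W=0]  = 3
P = W·R  [with W=0, R=3]  = 0
V = 2·P + 3  [with P=0]  = 3
Q = min(V, U) + 6  [with V=3, U=-2]  = 4
Without intervention: T = 2·W - 4  [with W=0]  = -4; U = 4 if T >= 4 else 3  [with T=-4]  = 3; R = max(U, W) + 3  [with U=3, W=0]  = 6; P = W·R  [with W=0, R=6]  = 0; V = 2·P + 3  [with P=0]  = 3; Q = min(V, U) + 6  [with V=3, U=3]  = 9.
Change = 4 − 9 = -5.

-5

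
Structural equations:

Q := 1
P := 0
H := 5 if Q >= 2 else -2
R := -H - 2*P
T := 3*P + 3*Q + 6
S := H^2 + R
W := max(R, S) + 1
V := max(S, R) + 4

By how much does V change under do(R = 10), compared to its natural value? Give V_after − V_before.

8

do(R=10) replaces the equation R := -H - 2*P with the constant R = 10.
H = 5 if Q >= 2 else -2  [with Q=1]  = -2
S = H^2 + R  [with H=-2, R=10]  = 14
V = max(S, R) + 4  [with S=14, R=10]  = 18
Without intervention: H = 5 if Q >= 2 else -2  [with Q=1]  = -2; R = -H - 2*P  [with H=-2, P=0]  = 2; S = H^2 + R  [with H=-2, R=2]  = 6; V = max(S, R) + 4  [with S=6, R=2]  = 10.
Change = 18 − 10 = 8.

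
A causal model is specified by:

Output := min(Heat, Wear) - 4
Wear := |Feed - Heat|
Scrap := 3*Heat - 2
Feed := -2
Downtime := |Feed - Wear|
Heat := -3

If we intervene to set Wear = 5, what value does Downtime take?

The intervention breaks the incoming arrows to Wear: Wear := |Feed - Heat| no longer applies, and Wear = 5.
Downtime = |Feed - Wear|  [with Feed=-2, Wear=5]  = 7

7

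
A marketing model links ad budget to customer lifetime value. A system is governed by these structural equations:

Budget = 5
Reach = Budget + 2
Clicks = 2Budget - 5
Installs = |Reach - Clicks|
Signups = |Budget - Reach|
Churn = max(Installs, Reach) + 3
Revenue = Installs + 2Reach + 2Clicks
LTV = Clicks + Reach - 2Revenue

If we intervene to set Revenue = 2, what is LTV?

do(Revenue=2) replaces the equation Revenue = Installs + 2Reach + 2Clicks with the constant Revenue = 2.
Reach = Budget + 2  [with Budget=5]  = 7
Clicks = 2Budget - 5  [with Budget=5]  = 5
LTV = Clicks + Reach - 2Revenue  [with Clicks=5, Reach=7, Revenue=2]  = 8

8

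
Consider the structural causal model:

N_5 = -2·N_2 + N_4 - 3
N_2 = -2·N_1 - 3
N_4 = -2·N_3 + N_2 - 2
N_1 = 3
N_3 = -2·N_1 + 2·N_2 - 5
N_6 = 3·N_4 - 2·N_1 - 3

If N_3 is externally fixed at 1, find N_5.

do(N_3=1) replaces the equation N_3 = -2·N_1 + 2·N_2 - 5 with the constant N_3 = 1.
N_2 = -2·N_1 - 3  [with N_1=3]  = -9
N_4 = -2·N_3 + N_2 - 2  [with N_3=1, N_2=-9]  = -13
N_5 = -2·N_2 + N_4 - 3  [with N_2=-9, N_4=-13]  = 2

2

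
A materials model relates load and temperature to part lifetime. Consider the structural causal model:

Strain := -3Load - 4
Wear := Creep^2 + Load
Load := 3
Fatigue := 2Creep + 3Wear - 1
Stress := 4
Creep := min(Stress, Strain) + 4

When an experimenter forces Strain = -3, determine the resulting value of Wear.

4

do(Strain=-3) replaces the equation Strain := -3Load - 4 with the constant Strain = -3.
Creep = min(Stress, Strain) + 4  [with Stress=4, Strain=-3]  = 1
Wear = Creep^2 + Load  [with Creep=1, Load=3]  = 4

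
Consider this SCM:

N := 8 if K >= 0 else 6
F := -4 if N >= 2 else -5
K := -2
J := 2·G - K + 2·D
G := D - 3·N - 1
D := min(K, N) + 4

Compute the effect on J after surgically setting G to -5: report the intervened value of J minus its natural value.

24

The intervention breaks the incoming arrows to G: G := D - 3·N - 1 no longer applies, and G = -5.
N = 8 if K >= 0 else 6  [with K=-2]  = 6
D = min(K, N) + 4  [with K=-2, N=6]  = 2
J = 2·G - K + 2·D  [with G=-5, K=-2, D=2]  = -4
Without intervention: N = 8 if K >= 0 else 6  [with K=-2]  = 6; D = min(K, N) + 4  [with K=-2, N=6]  = 2; G = D - 3·N - 1  [with D=2, N=6]  = -17; J = 2·G - K + 2·D  [with G=-17, K=-2, D=2]  = -28.
Change = -4 − (-28) = 24.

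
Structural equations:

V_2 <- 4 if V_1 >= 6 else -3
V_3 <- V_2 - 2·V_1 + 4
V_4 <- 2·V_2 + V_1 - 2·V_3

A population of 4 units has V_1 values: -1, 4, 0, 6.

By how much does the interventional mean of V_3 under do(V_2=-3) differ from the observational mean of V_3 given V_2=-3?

Under do(V_2=-3), V_2's equation is replaced by V_2=-3 for every unit. Per-unit V_3: 3, -7, 1, -11. Mean = -3.5.
E[V_3|V_2=-3] averages over only the 3 units with V_2=-3 (V_1 = -1, 4, 0): V_3 = 3, -7, 1, mean -1.
Difference = -3.5 − (-1) = -2.5.

-2.5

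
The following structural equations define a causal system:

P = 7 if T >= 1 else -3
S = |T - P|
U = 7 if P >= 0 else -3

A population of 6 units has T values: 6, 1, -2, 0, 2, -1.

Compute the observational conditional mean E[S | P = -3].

2

Observing P=-3 restricts to units where P's equation naturally yields -3: T ∈ {-2, 0, -1}. In that subpopulation S = 1, 3, 2, mean 2.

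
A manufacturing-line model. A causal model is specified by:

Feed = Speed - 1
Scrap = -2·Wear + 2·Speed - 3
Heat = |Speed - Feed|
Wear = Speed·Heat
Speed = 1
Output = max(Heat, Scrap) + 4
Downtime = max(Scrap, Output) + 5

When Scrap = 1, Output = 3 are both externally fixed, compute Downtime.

8

Under do(Scrap = 1, Output = 3), each intervened variable's structural equation is replaced by its fixed value.
Downtime = max(Scrap, Output) + 5  [with Scrap=1, Output=3]  = 8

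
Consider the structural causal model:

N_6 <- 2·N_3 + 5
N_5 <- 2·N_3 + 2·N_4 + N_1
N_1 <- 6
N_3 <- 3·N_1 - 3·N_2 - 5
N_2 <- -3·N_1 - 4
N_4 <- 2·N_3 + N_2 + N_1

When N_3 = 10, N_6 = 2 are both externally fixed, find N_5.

34

The joint intervention fixes N_3 = 10, N_6 = 2, removing each variable's own equation.
N_2 = -3·N_1 - 4  [with N_1=6]  = -22
N_4 = 2·N_3 + N_2 + N_1  [with N_3=10, N_2=-22, N_1=6]  = 4
N_5 = 2·N_3 + 2·N_4 + N_1  [with N_3=10, N_4=4, N_1=6]  = 34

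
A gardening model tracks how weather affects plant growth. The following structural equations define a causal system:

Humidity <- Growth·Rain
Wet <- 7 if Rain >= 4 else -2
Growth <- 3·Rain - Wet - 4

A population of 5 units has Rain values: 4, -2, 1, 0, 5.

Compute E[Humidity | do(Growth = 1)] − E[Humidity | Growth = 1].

The intervention sets Growth=1 in all 5 units regardless of Rain. Recomputing Humidity per unit gives 4, -2, 1, 0, 5; average 1.6.
E[Humidity|Growth=1] averages over only the 2 units with Growth=1 (Rain = 4, 1): Humidity = 4, 1, mean 2.5.
Difference = 1.6 − 2.5 = -0.9.

-0.9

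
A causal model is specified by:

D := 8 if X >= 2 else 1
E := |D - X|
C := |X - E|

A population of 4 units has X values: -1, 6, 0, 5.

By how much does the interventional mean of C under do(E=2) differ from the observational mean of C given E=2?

-0.5

Every unit gets E=2 under the intervention. C values become 3, 4, 2, 3; E[C|do(E=2)] = 3.
Conditioning on E=2 selects the 2 unit(s) with X ∈ {-1, 6}. Their C values: 3, 4. Mean = 3.5.
Difference = 3 − 3.5 = -0.5.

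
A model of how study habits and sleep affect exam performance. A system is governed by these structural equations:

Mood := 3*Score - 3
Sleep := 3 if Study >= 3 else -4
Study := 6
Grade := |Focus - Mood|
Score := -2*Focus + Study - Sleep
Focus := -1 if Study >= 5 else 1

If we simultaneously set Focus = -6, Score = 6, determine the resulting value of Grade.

21

Setting Focus = -6, Score = 6 by intervention discards those variables' equations.
Mood = 3*Score - 3  [with Score=6]  = 15
Grade = |Focus - Mood|  [with Focus=-6, Mood=15]  = 21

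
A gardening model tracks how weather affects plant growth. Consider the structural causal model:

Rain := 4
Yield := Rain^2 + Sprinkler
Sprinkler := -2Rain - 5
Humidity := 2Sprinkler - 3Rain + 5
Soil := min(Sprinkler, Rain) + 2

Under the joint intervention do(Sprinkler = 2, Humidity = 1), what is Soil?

The joint intervention fixes Sprinkler = 2, Humidity = 1, removing each variable's own equation.
Soil = min(Sprinkler, Rain) + 2  [with Sprinkler=2, Rain=4]  = 4

4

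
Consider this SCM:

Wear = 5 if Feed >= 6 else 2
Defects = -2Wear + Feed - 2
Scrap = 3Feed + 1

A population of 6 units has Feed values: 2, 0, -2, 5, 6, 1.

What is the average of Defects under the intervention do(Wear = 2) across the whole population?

-4

Every unit gets Wear=2 under the intervention. Defects values become -4, -6, -8, -1, 0, -5; E[Defects|do(Wear=2)] = -4.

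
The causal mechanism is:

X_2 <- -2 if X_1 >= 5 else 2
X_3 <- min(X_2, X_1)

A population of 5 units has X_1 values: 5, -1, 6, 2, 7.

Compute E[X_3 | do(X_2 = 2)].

do(X_2=2) breaks X_2's dependence on X_1. With X_2=2 fixed, X_3 across the units is 2, -1, 2, 2, 2, mean 1.4.

1.4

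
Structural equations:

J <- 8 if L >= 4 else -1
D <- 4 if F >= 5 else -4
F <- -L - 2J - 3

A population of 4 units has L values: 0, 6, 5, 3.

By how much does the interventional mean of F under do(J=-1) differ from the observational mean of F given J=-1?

The intervention sets J=-1 in all 4 units regardless of L. Recomputing F per unit gives -1, -7, -6, -4; average -4.5.
Observing J=-1 restricts to units where J's equation naturally yields -1: L ∈ {0, 3}. In that subpopulation F = -1, -4, mean -2.5.
Difference = -4.5 − (-2.5) = -2.

-2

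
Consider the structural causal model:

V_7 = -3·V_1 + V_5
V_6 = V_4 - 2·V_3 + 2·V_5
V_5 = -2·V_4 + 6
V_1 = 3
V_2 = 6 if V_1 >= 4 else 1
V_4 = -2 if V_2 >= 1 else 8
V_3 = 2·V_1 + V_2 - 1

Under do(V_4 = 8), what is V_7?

-19

The intervention breaks the incoming arrows to V_4: V_4 = -2 if V_2 >= 1 else 8 no longer applies, and V_4 = 8.
V_5 = -2·V_4 + 6  [with V_4=8]  = -10
V_7 = -3·V_1 + V_5  [with V_1=3, V_5=-10]  = -19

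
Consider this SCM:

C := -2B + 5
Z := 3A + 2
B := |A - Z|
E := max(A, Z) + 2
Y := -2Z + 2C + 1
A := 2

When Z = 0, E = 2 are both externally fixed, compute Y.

3

Setting Z = 0, E = 2 by intervention discards those variables' equations.
B = |A - Z|  [with A=2, Z=0]  = 2
C = -2B + 5  [with B=2]  = 1
Y = -2Z + 2C + 1  [with Z=0, C=1]  = 3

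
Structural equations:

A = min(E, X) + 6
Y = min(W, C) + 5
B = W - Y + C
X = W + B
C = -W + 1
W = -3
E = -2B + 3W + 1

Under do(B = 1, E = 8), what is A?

4

Setting B = 1, E = 8 by intervention discards those variables' equations.
X = W + B  [with W=-3, B=1]  = -2
A = min(E, X) + 6  [with E=8, X=-2]  = 4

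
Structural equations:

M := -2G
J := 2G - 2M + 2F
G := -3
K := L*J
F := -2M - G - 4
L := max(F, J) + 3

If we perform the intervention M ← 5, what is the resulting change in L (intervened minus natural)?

do(M=5) replaces the equation M := -2G with the constant M = 5.
F = -2M - G - 4  [with M=5, G=-3]  = -11
J = 2G - 2M + 2F  [with G=-3, M=5, F=-11]  = -38
L = max(F, J) + 3  [with F=-11, J=-38]  = -8
Without intervention: M = -2G  [with G=-3]  = 6; F = -2M - G - 4  [with M=6, G=-3]  = -13; J = 2G - 2M + 2F  [with G=-3, M=6, F=-13]  = -44; L = max(F, J) + 3  [with F=-13, J=-44]  = -10.
Change = -8 − (-10) = 2.

2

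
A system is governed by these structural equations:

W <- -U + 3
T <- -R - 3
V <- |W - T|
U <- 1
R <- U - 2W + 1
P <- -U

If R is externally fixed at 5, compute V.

The intervention breaks the incoming arrows to R: R <- U - 2W + 1 no longer applies, and R = 5.
W = -U + 3  [with U=1]  = 2
T = -R - 3  [with R=5]  = -8
V = |W - T|  [with W=2, T=-8]  = 10

10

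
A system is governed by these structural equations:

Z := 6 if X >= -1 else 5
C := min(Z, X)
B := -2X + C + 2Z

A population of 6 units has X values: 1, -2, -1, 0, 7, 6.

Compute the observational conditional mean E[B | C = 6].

Observing C=6 restricts to units where C's equation naturally yields 6: X ∈ {7, 6}. In that subpopulation B = 4, 6, mean 5.

5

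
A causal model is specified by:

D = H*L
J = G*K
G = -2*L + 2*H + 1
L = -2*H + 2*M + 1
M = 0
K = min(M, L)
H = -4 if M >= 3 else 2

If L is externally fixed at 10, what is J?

The intervention breaks the incoming arrows to L: L = -2*H + 2*M + 1 no longer applies, and L = 10.
H = -4 if M >= 3 else 2  [with M=0]  = 2
K = min(M, L)  [with M=0, L=10]  = 0
G = -2*L + 2*H + 1  [with L=10, H=2]  = -15
J = G*K  [with G=-15, K=0]  = 0

0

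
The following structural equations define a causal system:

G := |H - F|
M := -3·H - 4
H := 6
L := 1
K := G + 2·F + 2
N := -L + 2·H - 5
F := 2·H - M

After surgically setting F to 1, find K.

9

Under do(F=1), the mechanism F := 2·H - M is discarded; F is fixed at 1.
G = |H - F|  [with H=6, F=1]  = 5
K = G + 2·F + 2  [with G=5, F=1]  = 9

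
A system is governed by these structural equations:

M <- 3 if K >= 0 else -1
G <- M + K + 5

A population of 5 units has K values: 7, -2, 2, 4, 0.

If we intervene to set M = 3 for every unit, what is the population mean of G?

10.2

do(M=3) breaks M's dependence on K. With M=3 fixed, G across the units is 15, 6, 10, 12, 8, mean 10.2.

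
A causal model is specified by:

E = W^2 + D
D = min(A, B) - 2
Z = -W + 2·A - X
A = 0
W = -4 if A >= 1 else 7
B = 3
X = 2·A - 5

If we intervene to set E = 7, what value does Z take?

Intervening sets E = 7 and removes its equation (E = W^2 + D).
Since Z is not a descendant of the intervened variable, it is unaffected.
W = -4 if A >= 1 else 7  [with A=0]  = 7
X = 2·A - 5  [with A=0]  = -5
Z = -W + 2·A - X  [with W=7, A=0, X=-5]  = -2

-2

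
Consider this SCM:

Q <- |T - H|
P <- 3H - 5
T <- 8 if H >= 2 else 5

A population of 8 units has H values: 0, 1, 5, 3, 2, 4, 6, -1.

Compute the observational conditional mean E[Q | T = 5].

5

E[Q|T=5] averages over only the 3 units with T=5 (H = 0, 1, -1): Q = 5, 4, 6, mean 5.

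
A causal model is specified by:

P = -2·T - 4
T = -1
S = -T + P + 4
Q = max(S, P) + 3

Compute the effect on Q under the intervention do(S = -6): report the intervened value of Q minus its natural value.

-5

The intervention breaks the incoming arrows to S: S = -T + P + 4 no longer applies, and S = -6.
P = -2·T - 4  [with T=-1]  = -2
Q = max(S, P) + 3  [with S=-6, P=-2]  = 1
Without intervention: P = -2·T - 4  [with T=-1]  = -2; S = -T + P + 4  [with T=-1, P=-2]  = 3; Q = max(S, P) + 3  [with S=3, P=-2]  = 6.
Change = 1 − 6 = -5.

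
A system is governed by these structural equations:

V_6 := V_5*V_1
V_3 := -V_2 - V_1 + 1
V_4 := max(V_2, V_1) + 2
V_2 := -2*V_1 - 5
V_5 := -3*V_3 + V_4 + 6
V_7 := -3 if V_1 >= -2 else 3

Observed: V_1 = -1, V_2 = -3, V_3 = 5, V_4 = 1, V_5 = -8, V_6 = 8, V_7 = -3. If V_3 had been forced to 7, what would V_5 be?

-14

do(V_3=7) replaces the equation V_3 := -V_2 - V_1 + 1 with the constant V_3 = 7.
V_2 = -2*V_1 - 5  [with V_1=-1]  = -3
V_4 = max(V_2, V_1) + 2  [with V_2=-3, V_1=-1]  = 1
V_5 = -3*V_3 + V_4 + 6  [with V_3=7, V_4=1]  = -14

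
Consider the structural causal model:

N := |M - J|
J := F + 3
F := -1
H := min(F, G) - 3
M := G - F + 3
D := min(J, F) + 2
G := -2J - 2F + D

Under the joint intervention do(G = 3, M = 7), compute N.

Setting G = 3, M = 7 by intervention discards those variables' equations.
J = F + 3  [with F=-1]  = 2
N = |M - J|  [with M=7, J=2]  = 5

5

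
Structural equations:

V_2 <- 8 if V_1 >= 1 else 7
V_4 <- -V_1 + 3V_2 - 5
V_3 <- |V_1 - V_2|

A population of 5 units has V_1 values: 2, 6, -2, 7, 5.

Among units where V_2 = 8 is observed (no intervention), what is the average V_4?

14

Observing V_2=8 restricts to units where V_2's equation naturally yields 8: V_1 ∈ {2, 6, 7, 5}. In that subpopulation V_4 = 17, 13, 12, 14, mean 14.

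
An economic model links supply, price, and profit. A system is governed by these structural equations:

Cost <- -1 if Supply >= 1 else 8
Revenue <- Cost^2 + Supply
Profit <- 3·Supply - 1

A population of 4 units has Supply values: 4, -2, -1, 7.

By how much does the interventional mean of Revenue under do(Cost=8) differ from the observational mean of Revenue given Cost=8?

3.5

Under do(Cost=8), Cost's equation is replaced by Cost=8 for every unit. Per-unit Revenue: 68, 62, 63, 71. Mean = 66.
E[Revenue|Cost=8] averages over only the 2 units with Cost=8 (Supply = -2, -1): Revenue = 62, 63, mean 62.5.
Difference = 66 − 62.5 = 3.5.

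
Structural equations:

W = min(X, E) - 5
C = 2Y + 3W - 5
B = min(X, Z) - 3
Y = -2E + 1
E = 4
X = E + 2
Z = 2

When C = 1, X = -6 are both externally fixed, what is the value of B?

-9

Under do(C = 1, X = -6), each intervened variable's structural equation is replaced by its fixed value.
B = min(X, Z) - 3  [with X=-6, Z=2]  = -9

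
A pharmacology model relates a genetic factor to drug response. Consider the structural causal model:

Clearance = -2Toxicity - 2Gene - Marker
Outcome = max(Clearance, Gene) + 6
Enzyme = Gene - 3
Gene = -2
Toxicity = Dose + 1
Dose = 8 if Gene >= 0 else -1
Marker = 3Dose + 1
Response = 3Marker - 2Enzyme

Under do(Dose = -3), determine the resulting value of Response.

-14

do(Dose=-3) replaces the equation Dose = 8 if Gene >= 0 else -1 with the constant Dose = -3.
Enzyme = Gene - 3  [with Gene=-2]  = -5
Marker = 3Dose + 1  [with Dose=-3]  = -8
Response = 3Marker - 2Enzyme  [with Marker=-8, Enzyme=-5]  = -14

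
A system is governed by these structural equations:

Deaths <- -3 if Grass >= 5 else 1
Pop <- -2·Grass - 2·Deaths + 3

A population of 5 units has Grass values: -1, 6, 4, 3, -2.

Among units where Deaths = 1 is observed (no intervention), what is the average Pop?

-1

Observing Deaths=1 restricts to units where Deaths's equation naturally yields 1: Grass ∈ {-1, 4, 3, -2}. In that subpopulation Pop = 3, -7, -5, 5, mean -1.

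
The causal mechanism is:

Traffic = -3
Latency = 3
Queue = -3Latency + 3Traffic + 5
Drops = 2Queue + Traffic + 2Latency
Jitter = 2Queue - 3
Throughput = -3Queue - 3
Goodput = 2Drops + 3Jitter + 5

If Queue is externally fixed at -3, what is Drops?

-3

The intervention breaks the incoming arrows to Queue: Queue = -3Latency + 3Traffic + 5 no longer applies, and Queue = -3.
Drops = 2Queue + Traffic + 2Latency  [with Queue=-3, Traffic=-3, Latency=3]  = -3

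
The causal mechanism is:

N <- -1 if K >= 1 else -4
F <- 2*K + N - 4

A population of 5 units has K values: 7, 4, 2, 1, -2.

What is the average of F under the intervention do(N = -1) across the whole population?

-0.2

The intervention sets N=-1 in all 5 units regardless of K. Recomputing F per unit gives 9, 3, -1, -3, -9; average -0.2.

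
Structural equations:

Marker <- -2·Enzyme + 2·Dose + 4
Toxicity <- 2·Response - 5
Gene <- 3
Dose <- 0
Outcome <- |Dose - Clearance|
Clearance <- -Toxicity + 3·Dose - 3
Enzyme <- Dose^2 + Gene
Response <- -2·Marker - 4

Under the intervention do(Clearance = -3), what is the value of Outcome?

do(Clearance=-3) replaces the equation Clearance <- -Toxicity + 3·Dose - 3 with the constant Clearance = -3.
Outcome = |Dose - Clearance|  [with Dose=0, Clearance=-3]  = 3

3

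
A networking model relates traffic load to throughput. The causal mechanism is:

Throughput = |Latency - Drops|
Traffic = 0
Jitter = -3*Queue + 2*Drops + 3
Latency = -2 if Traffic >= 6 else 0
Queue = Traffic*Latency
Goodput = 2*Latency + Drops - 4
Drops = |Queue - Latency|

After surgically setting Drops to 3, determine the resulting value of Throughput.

Under do(Drops=3), the mechanism Drops = |Queue - Latency| is discarded; Drops is fixed at 3.
Latency = -2 if Traffic >= 6 else 0  [with Traffic=0]  = 0
Throughput = |Latency - Drops|  [with Latency=0, Drops=3]  = 3

3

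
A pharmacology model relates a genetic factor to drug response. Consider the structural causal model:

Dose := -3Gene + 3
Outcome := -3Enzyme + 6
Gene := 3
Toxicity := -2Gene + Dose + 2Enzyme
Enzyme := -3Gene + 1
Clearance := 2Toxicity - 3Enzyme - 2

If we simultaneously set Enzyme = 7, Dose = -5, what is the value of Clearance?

Setting Enzyme = 7, Dose = -5 by intervention discards those variables' equations.
Toxicity = -2Gene + Dose + 2Enzyme  [with Gene=3, Dose=-5, Enzyme=7]  = 3
Clearance = 2Toxicity - 3Enzyme - 2  [with Toxicity=3, Enzyme=7]  = -17

-17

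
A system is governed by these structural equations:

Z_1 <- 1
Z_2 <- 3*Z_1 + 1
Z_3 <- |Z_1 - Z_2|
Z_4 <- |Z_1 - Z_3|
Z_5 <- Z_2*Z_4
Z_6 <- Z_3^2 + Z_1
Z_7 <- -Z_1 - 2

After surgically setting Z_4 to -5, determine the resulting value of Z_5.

Intervening sets Z_4 = -5 and removes its equation (Z_4 <- |Z_1 - Z_3|).
Z_2 = 3*Z_1 + 1  [with Z_1=1]  = 4
Z_5 = Z_2*Z_4  [with Z_2=4, Z_4=-5]  = -20

-20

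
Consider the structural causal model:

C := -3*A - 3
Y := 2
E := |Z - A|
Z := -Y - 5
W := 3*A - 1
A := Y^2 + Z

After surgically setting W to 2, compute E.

4

The intervention breaks the incoming arrows to W: W := 3*A - 1 no longer applies, and W = 2.
Since E is not a descendant of the intervened variable, it is unaffected.
Z = -Y - 5  [with Y=2]  = -7
A = Y^2 + Z  [with Y=2, Z=-7]  = -3
E = |Z - A|  [with Z=-7, A=-3]  = 4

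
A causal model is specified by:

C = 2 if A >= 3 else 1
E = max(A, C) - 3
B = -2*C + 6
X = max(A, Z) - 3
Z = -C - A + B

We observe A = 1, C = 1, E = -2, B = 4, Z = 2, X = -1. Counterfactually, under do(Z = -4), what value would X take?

The intervention breaks the incoming arrows to Z: Z = -C - A + B no longer applies, and Z = -4.
X = max(A, Z) - 3  [with A=1, Z=-4]  = -2

-2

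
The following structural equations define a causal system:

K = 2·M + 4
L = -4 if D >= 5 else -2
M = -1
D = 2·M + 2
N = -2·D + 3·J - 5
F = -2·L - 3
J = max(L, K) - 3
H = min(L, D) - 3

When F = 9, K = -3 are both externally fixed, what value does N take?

-20

The joint intervention fixes F = 9, K = -3, removing each variable's own equation.
D = 2·M + 2  [with M=-1]  = 0
L = -4 if D >= 5 else -2  [with D=0]  = -2
J = max(L, K) - 3  [with L=-2, K=-3]  = -5
N = -2·D + 3·J - 5  [with D=0, J=-5]  = -20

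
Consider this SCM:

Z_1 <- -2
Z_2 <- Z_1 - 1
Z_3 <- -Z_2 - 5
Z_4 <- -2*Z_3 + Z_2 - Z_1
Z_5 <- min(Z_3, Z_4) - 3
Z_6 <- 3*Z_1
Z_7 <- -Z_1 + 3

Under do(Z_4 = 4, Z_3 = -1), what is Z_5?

-4

The joint intervention fixes Z_4 = 4, Z_3 = -1, removing each variable's own equation.
Z_5 = min(Z_3, Z_4) - 3  [with Z_3=-1, Z_4=4]  = -4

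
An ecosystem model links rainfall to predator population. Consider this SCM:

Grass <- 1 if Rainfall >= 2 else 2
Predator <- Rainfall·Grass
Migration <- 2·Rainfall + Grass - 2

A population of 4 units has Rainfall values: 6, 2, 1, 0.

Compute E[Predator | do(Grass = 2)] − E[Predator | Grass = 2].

3.5

do(Grass=2) breaks Grass's dependence on Rainfall. With Grass=2 fixed, Predator across the units is 12, 4, 2, 0, mean 4.5.
Observing Grass=2 restricts to units where Grass's equation naturally yields 2: Rainfall ∈ {1, 0}. In that subpopulation Predator = 2, 0, mean 1.
Difference = 4.5 − 1 = 3.5.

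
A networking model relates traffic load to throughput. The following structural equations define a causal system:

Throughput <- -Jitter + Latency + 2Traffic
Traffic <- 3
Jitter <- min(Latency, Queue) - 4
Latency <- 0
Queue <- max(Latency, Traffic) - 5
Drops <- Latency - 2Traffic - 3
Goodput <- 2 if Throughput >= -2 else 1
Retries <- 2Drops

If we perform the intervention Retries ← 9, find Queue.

do(Retries=9) replaces the equation Retries <- 2Drops with the constant Retries = 9.
Queue is not downstream of the intervention, so its value is determined by the original equations.
Queue = max(Latency, Traffic) - 5  [with Latency=0, Traffic=3]  = -2

-2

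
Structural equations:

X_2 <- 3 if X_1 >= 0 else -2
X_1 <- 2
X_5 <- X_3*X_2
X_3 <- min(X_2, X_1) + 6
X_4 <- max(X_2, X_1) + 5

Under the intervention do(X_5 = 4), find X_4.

The intervention breaks the incoming arrows to X_5: X_5 <- X_3*X_2 no longer applies, and X_5 = 4.
Since X_4 is not a descendant of the intervened variable, it is unaffected.
X_2 = 3 if X_1 >= 0 else -2  [with X_1=2]  = 3
X_4 = max(X_2, X_1) + 5  [with X_2=3, X_1=2]  = 8

8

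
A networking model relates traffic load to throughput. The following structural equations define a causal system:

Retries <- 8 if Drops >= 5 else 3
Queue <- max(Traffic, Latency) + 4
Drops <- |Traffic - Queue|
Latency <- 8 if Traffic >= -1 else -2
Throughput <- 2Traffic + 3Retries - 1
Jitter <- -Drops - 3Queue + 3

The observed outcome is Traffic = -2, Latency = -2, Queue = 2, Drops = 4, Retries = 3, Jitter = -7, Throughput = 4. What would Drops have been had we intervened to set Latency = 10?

Under do(Latency=10), the mechanism Latency <- 8 if Traffic >= -1 else -2 is discarded; Latency is fixed at 10.
Queue = max(Traffic, Latency) + 4  [with Traffic=-2, Latency=10]  = 14
Drops = |Traffic - Queue|  [with Traffic=-2, Queue=14]  = 16

16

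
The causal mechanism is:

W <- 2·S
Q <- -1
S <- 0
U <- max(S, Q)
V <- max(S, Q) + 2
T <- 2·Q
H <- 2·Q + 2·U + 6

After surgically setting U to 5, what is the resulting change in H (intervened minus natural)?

The intervention breaks the incoming arrows to U: U <- max(S, Q) no longer applies, and U = 5.
H = 2·Q + 2·U + 6  [with Q=-1, U=5]  = 14
Without intervention: U = max(S, Q)  [with S=0, Q=-1]  = 0; H = 2·Q + 2·U + 6  [with Q=-1, U=0]  = 4.
Change = 14 − 4 = 10.

10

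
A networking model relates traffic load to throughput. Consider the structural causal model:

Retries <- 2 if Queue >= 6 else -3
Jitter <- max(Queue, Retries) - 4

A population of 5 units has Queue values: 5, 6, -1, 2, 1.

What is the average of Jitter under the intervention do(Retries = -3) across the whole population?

-1.4

Every unit gets Retries=-3 under the intervention. Jitter values become 1, 2, -5, -2, -3; E[Jitter|do(Retries=-3)] = -1.4.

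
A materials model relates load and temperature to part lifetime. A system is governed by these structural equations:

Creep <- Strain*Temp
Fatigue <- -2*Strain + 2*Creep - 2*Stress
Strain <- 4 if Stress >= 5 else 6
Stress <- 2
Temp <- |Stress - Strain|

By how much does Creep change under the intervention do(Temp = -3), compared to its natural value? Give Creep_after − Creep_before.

The intervention breaks the incoming arrows to Temp: Temp <- |Stress - Strain| no longer applies, and Temp = -3.
Strain = 4 if Stress >= 5 else 6  [with Stress=2]  = 6
Creep = Strain*Temp  [with Strain=6, Temp=-3]  = -18
Without intervention: Strain = 4 if Stress >= 5 else 6  [with Stress=2]  = 6; Temp = |Stress - Strain|  [with Stress=2, Strain=6]  = 4; Creep = Strain*Temp  [with Strain=6, Temp=4]  = 24.
Change = -18 − 24 = -42.

-42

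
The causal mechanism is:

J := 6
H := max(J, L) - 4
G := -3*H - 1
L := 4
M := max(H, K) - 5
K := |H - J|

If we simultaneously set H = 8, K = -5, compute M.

3

Setting H = 8, K = -5 by intervention discards those variables' equations.
M = max(H, K) - 5  [with H=8, K=-5]  = 3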